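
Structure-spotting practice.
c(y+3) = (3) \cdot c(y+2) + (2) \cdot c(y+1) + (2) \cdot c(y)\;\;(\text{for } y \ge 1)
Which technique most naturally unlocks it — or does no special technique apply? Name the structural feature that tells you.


Technique: the characteristic-root method — every coefficient is a fixed number and the forcing is zero — substitute r^y and read off the root equation.


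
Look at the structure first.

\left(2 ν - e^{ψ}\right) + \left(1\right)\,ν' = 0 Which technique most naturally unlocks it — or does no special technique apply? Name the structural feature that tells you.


Best approach: a linear integrating factor — arrange it as ν' + 2·ν = (the forcing term) and the integrating factor does the rest.


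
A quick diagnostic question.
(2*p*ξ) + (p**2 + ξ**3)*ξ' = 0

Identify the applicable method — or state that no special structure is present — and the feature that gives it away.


Technique: the exact-equation method — d/dξ of 2*p*ξ equals d/dp of p**2 + ξ**3: the form is a total differential of one potential — integrate it exactly.


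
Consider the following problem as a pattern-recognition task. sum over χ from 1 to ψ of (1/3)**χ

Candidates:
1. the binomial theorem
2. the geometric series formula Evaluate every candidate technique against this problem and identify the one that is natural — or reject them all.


Diagnosis: the geometric series formula — each summand is the previous one scaled by 1/3; that constant multiplier is itself the geometric structure.
- the binomial theorem — the terms lack the binomial-coefficient-weighted complementary-power pattern of an expansion.
- the geometric series formula — yes — fits the structure here.


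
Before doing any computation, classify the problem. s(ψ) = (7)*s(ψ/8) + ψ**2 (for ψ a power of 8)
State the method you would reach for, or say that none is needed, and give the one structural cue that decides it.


Technique: the master substitution — the recursive call is at index ψ/8 rather than a shift, a divide-and-conquer shape — substituting ψ = 8^m linearizes it.


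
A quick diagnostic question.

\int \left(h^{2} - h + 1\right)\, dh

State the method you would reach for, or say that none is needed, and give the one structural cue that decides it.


Diagnosis: no special technique — the integrand is a sum of constant multiples of powers of h — integrate term by term.


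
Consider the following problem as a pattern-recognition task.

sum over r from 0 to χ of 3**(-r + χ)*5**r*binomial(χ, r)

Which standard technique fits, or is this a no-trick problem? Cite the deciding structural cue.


Best approach: the binomial theorem — the summand is term r of a binomial expansion in 5 and 3; the whole sum is a single power.


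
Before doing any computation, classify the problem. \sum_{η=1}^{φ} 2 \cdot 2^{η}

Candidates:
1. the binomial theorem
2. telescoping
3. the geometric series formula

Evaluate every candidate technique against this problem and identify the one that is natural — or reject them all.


Technique: the geometric series formula — check a ratio of consecutive terms: it is 2, independent of the index, so the geometric formula closes the sum.
- the binomial theorem: there is no pair of bases whose matched powers would reassemble into a single binomial power.
- telescoping — the terms as presented offer no neighboring cancellation — a telescoping rewrite may exist, but the displayed structure does not hand one over.
- the geometric series formula — applies; the problem has the shape this method handles.


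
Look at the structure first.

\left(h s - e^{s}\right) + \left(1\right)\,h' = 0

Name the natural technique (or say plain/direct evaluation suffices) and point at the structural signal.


Method: a linear integrating factor — linear in the unknown with genuine forcing: multiply through by the exponential of the integrated coefficient and the left side closes into one derivative.


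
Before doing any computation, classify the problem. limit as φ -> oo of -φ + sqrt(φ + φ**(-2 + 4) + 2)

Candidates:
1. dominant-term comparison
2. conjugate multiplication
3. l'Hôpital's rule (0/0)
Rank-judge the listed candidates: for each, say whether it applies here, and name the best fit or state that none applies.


Diagnosis: conjugate multiplication — this difference gives up after one conjugate multiplication — the radical structure cancels against its conjugate.
- dominant-term comparison: no dominant-degree comparison decides it.
- conjugate multiplication — a fit — the right tool for this form.
- l'Hôpital's rule (0/0): the expression is a difference driving to ∞ − ∞, not a 0/0 quotient — there is no ratio for the rule to differentiate.


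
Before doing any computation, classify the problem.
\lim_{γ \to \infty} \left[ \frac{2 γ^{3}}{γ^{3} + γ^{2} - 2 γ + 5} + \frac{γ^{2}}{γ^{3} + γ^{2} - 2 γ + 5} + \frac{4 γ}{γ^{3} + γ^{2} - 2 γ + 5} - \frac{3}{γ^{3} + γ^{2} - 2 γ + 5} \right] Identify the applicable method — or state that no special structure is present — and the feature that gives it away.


Best approach: dominant-term comparison — growth-rate triage: the leading powers of γ decide the limit, everything else is noise. Viewed as a single quotient this is an ∞/∞ form — an at-infinity application of l'Hôpital's rule would also resolve it; comparing leading growth reads the answer without differentiating.


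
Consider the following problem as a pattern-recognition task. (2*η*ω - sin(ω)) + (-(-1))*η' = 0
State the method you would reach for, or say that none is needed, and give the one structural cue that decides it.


Diagnosis: a linear integrating factor — linear in the unknown with genuine forcing: multiply through by the exponential of the integrated coefficient and the left side closes into one derivative.


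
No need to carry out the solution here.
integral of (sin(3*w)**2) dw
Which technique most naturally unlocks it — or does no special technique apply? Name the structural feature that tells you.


Technique: a trigonometric identity — the even trigonometric power sin(3*w)**2 reduces by a double-angle identity before any integration is attempted.


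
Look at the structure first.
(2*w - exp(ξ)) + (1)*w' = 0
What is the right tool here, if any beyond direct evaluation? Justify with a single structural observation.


Diagnosis: a linear integrating factor — w appears only to the first power with coefficient 2 — the classic integrating-factor setup.


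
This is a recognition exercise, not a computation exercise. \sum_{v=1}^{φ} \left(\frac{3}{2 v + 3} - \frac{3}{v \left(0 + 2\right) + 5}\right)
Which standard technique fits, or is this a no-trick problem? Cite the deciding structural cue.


Technique: telescoping — a difference of consecutive values of one function (\frac{3}{2 v + 3} at one index and the next) — telescoping by construction.


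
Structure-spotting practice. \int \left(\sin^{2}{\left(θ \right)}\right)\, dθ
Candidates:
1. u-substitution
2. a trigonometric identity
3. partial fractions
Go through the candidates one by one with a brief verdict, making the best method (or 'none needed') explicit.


Best approach: a trigonometric identity — the even trigonometric power \sin^{2}{\left(θ \right)} reduces by a double-angle identity before any integration is attempted.
- u-substitution: no subexpression of the integrand serves as a whole-integral substitution inner — individual terms may offer their own, but none carries its derivative as a factor of the full integrand; a working change of variable would have to be constructed from outside the expression.
- a trigonometric identity: a fit — the right tool for this form.
- partial fractions: the expression is not a ratio of polynomials that decomposes further.


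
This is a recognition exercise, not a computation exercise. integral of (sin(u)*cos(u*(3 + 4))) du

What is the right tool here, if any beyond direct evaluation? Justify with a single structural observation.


Verdict: a trigonometric identity — cross-frequency products like sin(u)*cos(u*(3 + 4)) are the textbook product-to-sum case — the identity converts them to directly integrable sinusoids.


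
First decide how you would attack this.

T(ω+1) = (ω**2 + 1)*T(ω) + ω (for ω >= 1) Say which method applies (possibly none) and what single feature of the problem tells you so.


Diagnosis: a summation factor — one-term recursion with variable weight ω**2 + 1 is solved by product normalization, not by root-finding.


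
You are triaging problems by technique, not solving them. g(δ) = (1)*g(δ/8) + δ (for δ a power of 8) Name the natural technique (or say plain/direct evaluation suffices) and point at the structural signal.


Best approach: the master substitution — the argument shrinks by the factor 8, so measure the index on a logarithmic scale and the recursion becomes a shift.


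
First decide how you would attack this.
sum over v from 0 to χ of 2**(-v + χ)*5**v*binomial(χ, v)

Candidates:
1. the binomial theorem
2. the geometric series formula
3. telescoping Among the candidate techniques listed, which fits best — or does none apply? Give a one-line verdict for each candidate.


Diagnosis: the binomial theorem — binomial(χ, v) weighting matched powers of 5 and 2 is the expanded form of (5 + 2)^χ — fold it back up.
- the binomial theorem — yes, a natural case for it.
- the geometric series formula — dividing successive terms gives an index-dependent quantity, not a constant.
- telescoping: neither a shifted-difference shape nor integer-spaced poles are present.


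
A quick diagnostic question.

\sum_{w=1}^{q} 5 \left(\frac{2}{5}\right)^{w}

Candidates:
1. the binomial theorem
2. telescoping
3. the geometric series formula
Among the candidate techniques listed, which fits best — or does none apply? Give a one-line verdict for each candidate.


Verdict: the geometric series formula — term-over-term division gives \frac{2}{5} every time — index-free ratio, geometric sum formula applies.
- the binomial theorem — the terms do not reassemble into a binomial power.
- telescoping — computed from the summand as displayed, the partial sums build up without the pairwise collapse telescoping exploits.
- the geometric series formula: applicable, and directly so.


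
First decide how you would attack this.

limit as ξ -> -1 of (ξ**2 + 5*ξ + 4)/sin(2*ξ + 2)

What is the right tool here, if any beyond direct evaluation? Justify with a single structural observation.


Technique: l'Hôpital's rule (0/0) — the 0/0 form at -1 is the signature situation for l'Hôpital's rule. Known elementary limits would finish this too — the rule just bypasses the case analysis.


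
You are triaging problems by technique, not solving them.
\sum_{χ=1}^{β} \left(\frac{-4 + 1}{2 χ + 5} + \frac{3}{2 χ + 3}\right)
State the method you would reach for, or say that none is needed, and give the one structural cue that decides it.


Best approach: telescoping — the generic term is a one-step difference of \frac{3}{2 χ + 3}, so partial sums shortcut to endpoint evaluation.


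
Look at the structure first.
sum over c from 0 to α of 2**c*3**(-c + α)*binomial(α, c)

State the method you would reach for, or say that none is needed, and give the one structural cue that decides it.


Diagnosis: the binomial theorem — binomial(α, c) weighting matched powers of 2 and 3 is the expanded form of (2 + 3)^α — fold it back up.


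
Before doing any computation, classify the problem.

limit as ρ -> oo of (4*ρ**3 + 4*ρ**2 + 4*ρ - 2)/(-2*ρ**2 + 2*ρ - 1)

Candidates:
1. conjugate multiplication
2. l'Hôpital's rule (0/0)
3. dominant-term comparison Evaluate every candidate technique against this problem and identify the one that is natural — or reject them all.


Diagnosis: dominant-term comparison — growth-rate triage: the leading powers of ρ decide the limit, everything else is noise.
- conjugate multiplication — there is no infinity-minus-infinity radical difference to rationalize.
- l'Hôpital's rule (0/0): as a single quotient the expression runs to ∞/∞ at the limit point — an at-infinity form of the rule would apply, though the leading-growth comparison is the direct reading.
- dominant-term comparison: a fit — the right tool for this form.


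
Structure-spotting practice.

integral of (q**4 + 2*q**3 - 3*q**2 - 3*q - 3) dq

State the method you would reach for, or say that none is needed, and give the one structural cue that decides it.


Technique: no special technique — a term-by-term power-rule job in q; no substitution or rearrangement earns its keep here.


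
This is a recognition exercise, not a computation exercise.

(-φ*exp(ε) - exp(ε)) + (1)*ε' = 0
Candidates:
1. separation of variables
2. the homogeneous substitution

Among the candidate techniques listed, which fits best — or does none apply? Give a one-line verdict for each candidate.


Method: separation of variables — all dependence on the two variables factors apart, the defining separable shape.
- separation of variables — applies; the problem has the shape this method handles.
- the homogeneous substitution: rescaling both variables together changes the slope, so no ratio substitution collapses it.


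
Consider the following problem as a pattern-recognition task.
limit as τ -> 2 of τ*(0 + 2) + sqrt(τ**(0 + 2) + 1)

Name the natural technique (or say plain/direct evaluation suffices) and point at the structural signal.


Best approach: no special technique — no denominator vanishes and nothing blows up at 2: direct substitution is the whole computation.


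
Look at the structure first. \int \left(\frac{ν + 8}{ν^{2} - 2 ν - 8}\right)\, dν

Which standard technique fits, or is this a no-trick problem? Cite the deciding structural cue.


Method: partial fractions — rational integrand, reducible denominator ν^{2} - 2 ν - 8: decompose first, integrate second.


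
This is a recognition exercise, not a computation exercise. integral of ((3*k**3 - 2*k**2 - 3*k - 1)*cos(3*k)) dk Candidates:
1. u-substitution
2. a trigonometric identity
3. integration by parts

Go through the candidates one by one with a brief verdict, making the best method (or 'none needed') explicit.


Diagnosis: integration by parts — differentiate 3*k**3 - 2*k**2 - 3*k - 1, integrate cos(3*k): each pass lowers the polynomial degree, so parts terminates.
- u-substitution: no subexpression of the integrand pairs with its own derivative as a factor — individual terms may offer their own substitutions, but any change of variable covering the whole integral would have to be constructed from outside the expression.
- a trigonometric identity: no even trigonometric power and no product of distinct frequencies to rewrite.
- integration by parts — yes — fits the structure here.


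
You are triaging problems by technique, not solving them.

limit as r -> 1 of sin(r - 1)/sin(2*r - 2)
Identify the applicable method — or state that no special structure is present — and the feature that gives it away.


Diagnosis: l'Hôpital's rule (0/0) — substituting 1 gives 0 over 0; differentiate top and bottom once and re-evaluate. A local series expansion at the point resolves it as well; the rule is the packaged version of that step.


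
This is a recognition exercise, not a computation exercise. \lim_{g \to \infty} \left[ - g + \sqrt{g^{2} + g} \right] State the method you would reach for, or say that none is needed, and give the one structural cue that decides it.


Technique: conjugate multiplication — this difference gives up after one conjugate multiplication — the radical structure cancels against its conjugate.


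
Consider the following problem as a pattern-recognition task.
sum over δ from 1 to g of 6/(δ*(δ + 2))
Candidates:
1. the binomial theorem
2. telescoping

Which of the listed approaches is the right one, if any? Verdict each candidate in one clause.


Technique: telescoping — the summand 6/(δ*(δ + 2)) decomposes into fractions whose poles differ by an integer shift — the series collapses.
- the binomial theorem — there is no pair of bases whose matched powers would reassemble into a single binomial power.
- telescoping — a fit — the right tool for this form.


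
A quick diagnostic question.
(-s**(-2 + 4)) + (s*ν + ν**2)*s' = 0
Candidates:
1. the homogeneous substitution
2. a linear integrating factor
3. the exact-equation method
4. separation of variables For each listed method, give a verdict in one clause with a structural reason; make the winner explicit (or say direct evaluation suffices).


Diagnosis: the homogeneous substitution — the slope's numerator and denominator share total degree; set v = s/ν and the equation drops to separable form. A Bernoulli-style rewrite — possibly after exchanging which variable is treated as dependent — would work as well; the homogeneous substitution is the more immediate reading here.
- the homogeneous substitution: yes, a natural case for it.
- a linear integrating factor: a nonlinear term in the unknown puts this outside the integrating-factor template.
- the exact-equation method — no potential function has this form as its differential, as written.
- separation of variables: the two dependences are entangled, not a clean product of one-variable pieces.


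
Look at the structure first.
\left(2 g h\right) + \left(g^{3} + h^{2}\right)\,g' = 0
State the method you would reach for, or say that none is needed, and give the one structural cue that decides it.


Best approach: the exact-equation method — the cross partial derivatives of 2 g h and g^{3} + h^{2} agree, so the left side is the total differential of one potential in h and g.


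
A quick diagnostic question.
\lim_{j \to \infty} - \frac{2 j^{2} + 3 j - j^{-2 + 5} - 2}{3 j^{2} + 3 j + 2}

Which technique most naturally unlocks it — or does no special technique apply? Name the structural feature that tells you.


Diagnosis: dominant-term comparison — divide through by the highest power of j; every lower-order term dies and the dominant terms decide the limit. Differentiating the expression as a single quotient would eventually settle it as well; matching dominant growth settles it immediately.


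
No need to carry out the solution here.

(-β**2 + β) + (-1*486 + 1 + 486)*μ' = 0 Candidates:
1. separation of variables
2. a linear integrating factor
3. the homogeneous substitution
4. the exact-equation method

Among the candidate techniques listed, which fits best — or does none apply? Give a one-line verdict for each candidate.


Diagnosis: no special technique — solved for the derivative, μ never appears on the right — this is a direct integration in β, not a differential-equations problem at heart.
- separation of variables — with no unknown in the slope, separating variables is a formality — the equation integrates directly.
- a linear integrating factor — the linear template holds only trivially here (the unknown is absent, so the coefficient is zero) — the method is not the natural label.
- the homogeneous substitution: rescaling both variables together changes the slope, so no ratio substitution collapses it.
- the exact-equation method: the unknown never enters the equation — exactness holds emptily, with nothing for the method to add.


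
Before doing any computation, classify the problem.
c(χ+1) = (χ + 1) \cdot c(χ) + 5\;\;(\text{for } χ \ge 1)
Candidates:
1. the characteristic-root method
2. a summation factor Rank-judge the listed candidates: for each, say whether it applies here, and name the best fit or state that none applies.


Verdict: a summation factor — one step of memory with a weight χ + 1 that changes as the index grows — the summation-factor construction is built for this.
- the characteristic-root method: the coefficients change with the index, which the root method cannot absorb.
- a summation factor: applies; the problem has the shape this method handles.


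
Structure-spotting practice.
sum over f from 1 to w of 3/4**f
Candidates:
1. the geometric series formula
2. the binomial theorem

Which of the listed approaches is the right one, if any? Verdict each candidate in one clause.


Method: the geometric series formula — consecutive terms stand in a fixed index-free ratio — the geometric sum formula closes it.
- the geometric series formula: a fit — the right tool for this form.
- the binomial theorem — no binomial coefficients pair up with complementary powers here.


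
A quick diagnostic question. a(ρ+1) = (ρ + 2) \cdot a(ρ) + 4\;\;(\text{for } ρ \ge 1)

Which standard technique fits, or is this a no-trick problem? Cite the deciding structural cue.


Best approach: a summation factor — because the multiplier ρ + 2 is index-dependent, divide through by its running product and sum the resulting differences.


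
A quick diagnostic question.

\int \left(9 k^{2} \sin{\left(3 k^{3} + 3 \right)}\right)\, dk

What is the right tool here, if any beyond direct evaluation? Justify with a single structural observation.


Best approach: u-substitution — structure check: outer function, inner expression 3 k^{3} + 3, inner derivative as a factor — the classic u = 3 k^{3} + 3 pattern.


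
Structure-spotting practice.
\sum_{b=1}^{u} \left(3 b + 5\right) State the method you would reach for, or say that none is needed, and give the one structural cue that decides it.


Diagnosis: no special technique — no cancellation, no constant ratio, no binomial weights — just polynomial terms summed directly.


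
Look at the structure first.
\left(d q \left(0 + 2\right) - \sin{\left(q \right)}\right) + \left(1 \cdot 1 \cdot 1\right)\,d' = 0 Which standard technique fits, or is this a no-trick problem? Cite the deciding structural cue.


Best approach: a linear integrating factor — linear in the unknown with genuine forcing: multiply through by the exponential of the integrated coefficient and the left side closes into one derivative.


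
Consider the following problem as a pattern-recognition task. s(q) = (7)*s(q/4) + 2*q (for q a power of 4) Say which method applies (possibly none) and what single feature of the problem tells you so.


Best approach: the master substitution — the argument shrinks by the factor 4, so measure the index on a logarithmic scale and the recursion becomes a shift.


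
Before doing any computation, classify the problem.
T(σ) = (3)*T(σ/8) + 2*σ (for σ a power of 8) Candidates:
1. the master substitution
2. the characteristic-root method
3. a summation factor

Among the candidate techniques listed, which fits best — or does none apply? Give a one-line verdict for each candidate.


Verdict: the master substitution — divide-the-index recursion (σ/8 inside the call) straightens out once the index is rewritten as 8^m.
- the master substitution — applicable, and directly so.
- the characteristic-root method — a divided-index call is not the fixed-shift linear shape that characteristic roots solve.
- a summation factor: the recursion divides its index rather than shifting it — there is no previous-term chain for a summation factor to telescope.


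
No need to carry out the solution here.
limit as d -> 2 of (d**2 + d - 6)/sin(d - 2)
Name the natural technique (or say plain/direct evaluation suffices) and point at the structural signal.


Diagnosis: l'Hôpital's rule (0/0) — the 0/0 form at 2 is the signature situation for l'Hôpital's rule. Known elementary limits would finish this too — the rule just bypasses the case analysis.


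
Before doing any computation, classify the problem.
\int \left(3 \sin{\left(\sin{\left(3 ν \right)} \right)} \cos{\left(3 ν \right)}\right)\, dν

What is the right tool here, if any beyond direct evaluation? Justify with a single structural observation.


Verdict: u-substitution — read it as f(\sin{\left(3 ν \right)}) times a constant multiple of d(\sin{\left(3 ν \right)}): one substitution, u = \sin{\left(3 ν \right)}, finishes it.


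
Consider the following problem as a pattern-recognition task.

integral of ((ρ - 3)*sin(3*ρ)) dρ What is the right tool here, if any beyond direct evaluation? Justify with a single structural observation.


Diagnosis: integration by parts — a polynomial ρ - 3 against the kernel sin(3*ρ) is the signature bounded-ladder case for integration by parts.


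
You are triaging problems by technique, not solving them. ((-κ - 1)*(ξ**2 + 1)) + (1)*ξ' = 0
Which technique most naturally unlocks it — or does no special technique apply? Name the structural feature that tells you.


Verdict: separation of variables — one side of the product carries the independent variable, the other the unknown — the textbook separation shape.


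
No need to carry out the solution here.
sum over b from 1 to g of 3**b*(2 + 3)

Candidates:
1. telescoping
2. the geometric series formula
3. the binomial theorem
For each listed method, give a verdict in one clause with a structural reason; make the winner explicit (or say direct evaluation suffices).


Technique: the geometric series formula — term-over-term division gives 3 every time — index-free ratio, geometric sum formula applies.
- telescoping: as presented, consecutive terms share no shifted copy to cancel against — no rewrite is on display to change that.
- the geometric series formula: yes, a natural case for it.
- the binomial theorem — the summand does not match any term pattern of an expanded binomial power.


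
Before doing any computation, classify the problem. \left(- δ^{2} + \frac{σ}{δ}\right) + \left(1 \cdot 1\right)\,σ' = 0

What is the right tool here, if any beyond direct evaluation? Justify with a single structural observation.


Diagnosis: a linear integrating factor — linear in the unknown with genuine forcing: multiply through by the exponential of the integrated coefficient and the left side closes into one derivative.


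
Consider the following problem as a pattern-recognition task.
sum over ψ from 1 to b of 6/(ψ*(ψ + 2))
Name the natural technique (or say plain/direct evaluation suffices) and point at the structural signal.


Verdict: telescoping — rewrite 6/(ψ*(ψ + 2)) as simple fractions and successive terms eat each other — only the edges survive.


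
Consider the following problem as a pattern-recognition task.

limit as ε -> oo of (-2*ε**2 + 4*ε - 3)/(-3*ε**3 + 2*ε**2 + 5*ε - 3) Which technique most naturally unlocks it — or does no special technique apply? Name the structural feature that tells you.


Diagnosis: dominant-term comparison — growth-rate triage: the leading powers of ε decide the limit, everything else is noise. As a single quotient, the ∞/∞ shape would yield to repeated differentiation as well — the growth comparison gets there in one look.


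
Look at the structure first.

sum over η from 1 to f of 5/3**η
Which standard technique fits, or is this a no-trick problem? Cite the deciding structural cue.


Diagnosis: the geometric series formula — consecutive terms stand in a fixed index-free ratio — the geometric sum formula closes it.


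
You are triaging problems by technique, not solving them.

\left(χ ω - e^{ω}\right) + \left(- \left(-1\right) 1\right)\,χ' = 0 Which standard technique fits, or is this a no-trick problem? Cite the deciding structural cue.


Best approach: a linear integrating factor — arrange it as χ' + ω·χ = (the forcing term) and the integrating factor does the rest.


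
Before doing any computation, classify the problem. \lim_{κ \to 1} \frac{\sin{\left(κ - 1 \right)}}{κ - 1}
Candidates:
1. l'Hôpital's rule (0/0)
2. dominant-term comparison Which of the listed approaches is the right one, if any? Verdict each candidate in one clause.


Method: l'Hôpital's rule (0/0) — numerator and denominator both vanish at 1 — a genuine 0/0 form, which is exactly when l'Hôpital applies. The standard small-argument limits would also carry it; the rule is the systematic route.
- l'Hôpital's rule (0/0): a fit — the right tool for this form.
- dominant-term comparison: this limit is not decided by comparing leading-term growth at infinity.


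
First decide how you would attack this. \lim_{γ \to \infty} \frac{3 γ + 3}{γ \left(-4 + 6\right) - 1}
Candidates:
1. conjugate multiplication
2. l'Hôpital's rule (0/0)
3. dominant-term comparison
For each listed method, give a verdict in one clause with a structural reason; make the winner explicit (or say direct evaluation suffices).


Technique: dominant-term comparison — growth-rate triage: the leading powers of γ decide the limit, everything else is noise.
- conjugate multiplication — no difference of divergent radicals appears, so rationalizing has nothing to cancel.
- l'Hôpital's rule (0/0): as a single quotient the expression runs to ∞/∞ at the limit point — an at-infinity form of the rule would apply, though the leading-growth comparison is the direct reading.
- dominant-term comparison — yes — fits the structure here.


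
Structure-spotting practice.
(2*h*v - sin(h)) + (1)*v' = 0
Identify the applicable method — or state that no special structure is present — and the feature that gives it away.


Diagnosis: a linear integrating factor — linear in the unknown with genuine forcing: multiply through by the exponential of the integrated coefficient and the left side closes into one derivative.


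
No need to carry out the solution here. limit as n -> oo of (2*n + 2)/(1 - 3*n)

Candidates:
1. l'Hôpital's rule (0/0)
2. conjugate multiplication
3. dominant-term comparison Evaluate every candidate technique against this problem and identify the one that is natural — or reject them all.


Technique: dominant-term comparison — at large n only the top-degree terms survive; compare the leading terms and the limit falls out.
- l'Hôpital's rule (0/0) — no 0/0 form appears: written as one quotient, top and bottom both grow without bound, and the ratio is decided by their leading terms.
- conjugate multiplication — rationalization has no target — no divergent radical difference appears.
- dominant-term comparison: applies; the problem has the shape this method handles.


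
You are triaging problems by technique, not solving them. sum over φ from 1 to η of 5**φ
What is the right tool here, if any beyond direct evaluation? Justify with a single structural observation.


Technique: the geometric series formula — each term is 5 times the previous one, so the geometric-series formula applies directly.


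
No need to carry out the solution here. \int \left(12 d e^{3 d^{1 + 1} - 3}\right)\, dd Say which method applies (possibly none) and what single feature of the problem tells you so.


Best approach: u-substitution — collected, the integrand has one factor that is, up to a constant, the derivative of an inner expression the rest depends on — substitute for that inner expression.


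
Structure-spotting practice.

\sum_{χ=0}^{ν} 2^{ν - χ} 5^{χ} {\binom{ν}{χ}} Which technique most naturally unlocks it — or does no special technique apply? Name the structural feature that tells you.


Best approach: the binomial theorem — terms weighting {\binom{ν}{χ}} against matched powers of 5 and 2 reassemble into (5 + 2)^ν by the binomial theorem.


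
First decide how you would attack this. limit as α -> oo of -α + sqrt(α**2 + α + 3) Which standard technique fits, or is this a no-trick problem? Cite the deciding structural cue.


Diagnosis: conjugate multiplication — the ∞ − ∞ radical form is the exact trigger for the conjugate maneuver.


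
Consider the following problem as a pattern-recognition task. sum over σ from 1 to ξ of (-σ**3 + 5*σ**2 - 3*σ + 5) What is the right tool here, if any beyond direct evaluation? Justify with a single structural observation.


Method: no special technique — no ratio, no shift structure, no binomial pattern: sum the constant-multiple powers of σ with known formulas.


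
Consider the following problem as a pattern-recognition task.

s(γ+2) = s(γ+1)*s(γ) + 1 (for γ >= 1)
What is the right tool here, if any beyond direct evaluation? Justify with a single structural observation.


Technique: no special technique — no ansatz, no master substitution, no summation factor survives the nonlinearity here.


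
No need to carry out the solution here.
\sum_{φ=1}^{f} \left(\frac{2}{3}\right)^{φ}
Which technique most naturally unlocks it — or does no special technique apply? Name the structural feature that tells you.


Verdict: the geometric series formula — check a ratio of consecutive terms: it is \frac{2}{3}, independent of the index, so the geometric formula closes the sum.


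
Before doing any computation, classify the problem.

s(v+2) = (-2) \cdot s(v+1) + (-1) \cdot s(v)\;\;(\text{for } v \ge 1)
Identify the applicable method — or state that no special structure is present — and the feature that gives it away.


Diagnosis: the characteristic-root method — every coefficient is a fixed number and the forcing is zero — substitute r^v and read off the root equation.


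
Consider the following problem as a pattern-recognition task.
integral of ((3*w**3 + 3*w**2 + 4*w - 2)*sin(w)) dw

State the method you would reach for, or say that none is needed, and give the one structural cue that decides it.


Best approach: integration by parts — a polynomial 3*w**3 + 3*w**2 + 4*w - 2 against the kernel sin(w) is the signature bounded-ladder case for integration by parts.


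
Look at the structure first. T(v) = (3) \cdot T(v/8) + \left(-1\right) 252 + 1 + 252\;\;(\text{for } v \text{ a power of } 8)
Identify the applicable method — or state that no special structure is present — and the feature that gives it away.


Technique: the master substitution — treat m = log base 8 of v as the new clock: one recursion step advances m by one while v scales by 8.


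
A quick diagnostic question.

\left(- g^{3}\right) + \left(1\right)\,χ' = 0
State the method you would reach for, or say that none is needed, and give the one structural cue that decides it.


Method: no special technique — the slope is a pure function of g; integrate both sides and be done.


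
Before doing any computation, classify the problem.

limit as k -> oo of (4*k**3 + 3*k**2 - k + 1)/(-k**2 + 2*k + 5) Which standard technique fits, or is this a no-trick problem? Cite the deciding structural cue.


Method: dominant-term comparison — divide by the highest power of k present: lower-order terms vanish and the dominant ratio remains. Viewed as a single quotient this is an ∞/∞ form — an at-infinity application of l'Hôpital's rule would also resolve it; comparing leading growth reads the answer without differentiating.


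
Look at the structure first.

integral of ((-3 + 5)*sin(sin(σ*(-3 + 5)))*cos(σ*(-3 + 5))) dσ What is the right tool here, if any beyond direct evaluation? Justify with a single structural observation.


Diagnosis: u-substitution — collected, the integrand has one factor that is, up to a constant, the derivative of an inner expression the rest depends on — substitute for that inner expression.


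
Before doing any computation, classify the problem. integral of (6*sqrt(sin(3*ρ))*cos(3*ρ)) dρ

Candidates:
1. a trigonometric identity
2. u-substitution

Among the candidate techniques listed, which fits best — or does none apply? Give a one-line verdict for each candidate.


Technique: u-substitution — collected, the integrand has one factor that is, up to a constant, the derivative of an inner expression the rest depends on — substitute for that inner expression.
- a trigonometric identity — the trigonometric factor has no even power to reduce and no cross-frequency product to convert — the standard power-reduction and product-to-sum identities do not engage it.
- u-substitution — a fit — the right tool for this form.


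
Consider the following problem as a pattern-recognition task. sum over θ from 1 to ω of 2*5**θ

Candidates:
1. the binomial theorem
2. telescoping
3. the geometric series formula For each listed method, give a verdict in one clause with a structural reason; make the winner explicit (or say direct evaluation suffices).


Method: the geometric series formula — check a ratio of consecutive terms: it is 5, independent of the index, so the geometric formula closes the sum.
- the binomial theorem: no binomial coefficients pair up with complementary powers here.
- telescoping — in the displayed form, no term reappears at a neighboring index to cancel against.
- the geometric series formula: a fit — the right tool for this form.


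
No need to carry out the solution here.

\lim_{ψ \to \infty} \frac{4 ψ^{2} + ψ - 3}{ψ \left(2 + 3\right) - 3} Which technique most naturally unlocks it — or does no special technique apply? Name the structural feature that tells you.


Verdict: dominant-term comparison — as ψ grows, only the highest-degree terms matter — compare leading terms and read the limit off. Viewed as a single quotient this is an ∞/∞ form — an at-infinity application of l'Hôpital's rule would also resolve it; comparing leading growth reads the answer without differentiating.


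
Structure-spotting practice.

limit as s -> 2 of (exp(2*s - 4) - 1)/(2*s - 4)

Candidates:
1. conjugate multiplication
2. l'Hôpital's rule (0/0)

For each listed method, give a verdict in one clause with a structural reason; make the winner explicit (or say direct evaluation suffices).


Diagnosis: l'Hôpital's rule (0/0) — substituting 2 gives 0 over 0; differentiate top and bottom once and re-evaluate. Expanding numerator and denominator to first order gives the same value — the rule automates exactly that.
- conjugate multiplication — there is no infinity-minus-infinity radical difference to rationalize.
- l'Hôpital's rule (0/0) — applies; the problem has the shape this method handles.


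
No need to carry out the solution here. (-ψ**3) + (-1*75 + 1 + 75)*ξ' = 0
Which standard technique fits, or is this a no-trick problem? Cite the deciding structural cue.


Diagnosis: no special technique — the slope is a pure function of ψ; integrate both sides and be done.


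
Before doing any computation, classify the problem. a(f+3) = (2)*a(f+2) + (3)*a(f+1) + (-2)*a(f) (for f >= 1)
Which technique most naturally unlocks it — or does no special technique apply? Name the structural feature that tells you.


Diagnosis: the characteristic-root method — every coefficient is a fixed number and the forcing is zero — substitute r^f and read off the root equation.


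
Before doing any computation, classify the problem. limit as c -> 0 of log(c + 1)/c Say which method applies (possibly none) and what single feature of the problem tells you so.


Best approach: l'Hôpital's rule (0/0) — substituting 0 gives 0 over 0; differentiate top and bottom once and re-evaluate. A local series expansion at the point resolves it as well; the rule is the packaged version of that step.


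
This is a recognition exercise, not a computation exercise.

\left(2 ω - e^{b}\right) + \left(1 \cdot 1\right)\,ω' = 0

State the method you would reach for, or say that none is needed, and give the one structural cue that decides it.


Verdict: a linear integrating factor — the equation is linear in ω with coefficient 2; multiplying by the integrating factor exp(∫2) makes the left side a perfect derivative.


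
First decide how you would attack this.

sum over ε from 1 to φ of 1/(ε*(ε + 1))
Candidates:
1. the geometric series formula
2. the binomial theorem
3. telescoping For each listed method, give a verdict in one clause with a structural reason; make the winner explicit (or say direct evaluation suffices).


Method: telescoping — after splitting 1/(ε*(ε + 1)) into partial fractions, the pieces are shifted copies of one function and cancel telescopically.
- the geometric series formula: the ratio of consecutive terms depends on the index.
- the binomial theorem: there is no pair of bases whose matched powers would reassemble into a single binomial power.
- telescoping — a fit — the right tool for this form.
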